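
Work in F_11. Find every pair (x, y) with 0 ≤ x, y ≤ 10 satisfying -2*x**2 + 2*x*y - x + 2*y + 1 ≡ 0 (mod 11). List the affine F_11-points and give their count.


Affine F_11-points: {(0, 5), (1, 6), (2, 7), (3, 8), (4, 9), (5, 10), (6, 0), (7, 1), (8, 2), (9, 3), (10, 0), (10, 1), (10, 2), (10, 3), (10, 4), (10, 5), (10, 6), (10, 7), (10, 8), (10, 9), (10, 10)}; count = 21.

For each of the 121 pairs (x, y) ∈ F_11², evaluate f(x, y) mod 11. Record the zeros.
  x = 0: [0↦1, 1↦3, 2↦5, 3↦7, 4↦9, 5↦0, 6↦2, 7↦4, 8↦6, 9↦8, 10↦10]  zeros at y ∈ {5}
  x = 1: [0↦9, 1↦2, 2↦6, 3↦10, 4↦3, 5↦7, 6↦0, 7↦4, 8↦8, 9↦1, 10↦5]  zeros at y ∈ {6}
  x = 2: [0↦2, 1↦8, 2↦3, 3↦9, 4↦4, 5↦10, 6↦5, 7↦0, 8↦6, 9↦1, 10↦7]  zeros at y ∈ {7}
  x = 3: [0↦2, 1↦10, 2↦7, 3↦4, 4↦1, 5↦9, 6↦6, 7↦3, 8↦0, 9↦8, 10↦5]  zeros at y ∈ {8}
  x = 4: [0↦9, 1↦8, 2↦7, 3↦6, 4↦5, 5↦4, 6↦3, 7↦2, 8↦1, 9↦0, 10↦10]  zeros at y ∈ {9}
  x = 5: [0↦1, 1↦2, 2↦3, 3↦4, 4↦5, 5↦6, 6↦7, 7↦8, 8↦9, 9↦10, 10↦0]  zeros at y ∈ {10}
  x = 6: [0↦0, 1↦3, 2↦6, 3↦9, 4↦1, 5↦4, 6↦7, 7↦10, 8↦2, 9↦5, 10↦8]  zeros at y ∈ {0}
  x = 7: [0↦6, 1↦0, 2↦5, 3↦10, 4↦4, 5↦9, 6↦3, 7↦8, 8↦2, 9↦7, 10↦1]  zeros at y ∈ {1}
  x = 8: [0↦8, 1↦4, 2↦0, 3↦7, 4↦3, 5↦10, 6↦6, 7↦2, 8↦9, 9↦5, 10↦1]  zeros at y ∈ {2}
  x = 9: [0↦6, 1↦4, 2↦2, 3↦0, 4↦9, 5↦7, 6↦5, 7↦3, 8↦1, 9↦10, 10↦8]  zeros at y ∈ {3}
  x = 10: [0↦0, 1↦0, 2↦0, 3↦0, 4↦0, 5↦0, 6↦0, 7↦0, 8↦0, 9↦0, 10↦0]  zeros at y ∈ {0, 1, 2, 3, 4, 5, 6, 7, 8, 9, 10}
Collecting zeros: affine points = {(0, 5), (1, 6), (2, 7), (3, 8), (4, 9), (5, 10), (6, 0), (7, 1), (8, 2), (9, 3), (10, 0), (10, 1), (10, 2), (10, 3), (10, 4), (10, 5), (10, 6), (10, 7), (10, 8), (10, 9), (10, 10)}.
Total count |C(F_11)_aff| = 21.


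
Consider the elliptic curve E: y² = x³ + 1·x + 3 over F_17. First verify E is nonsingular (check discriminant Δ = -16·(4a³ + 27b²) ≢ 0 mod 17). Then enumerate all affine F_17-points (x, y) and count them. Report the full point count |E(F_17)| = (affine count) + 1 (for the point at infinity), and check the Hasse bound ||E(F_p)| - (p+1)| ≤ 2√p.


Affine points = {(2, 8), (2, 9), (3, 4), (3, 13), (6, 2), (6, 15), (7, 8), (7, 9), (8, 8), (8, 9), (11, 6), (11, 11), (12, 3), (12, 14), (16, 1), (16, 16)}; affine count = 16; |E(F_17)| = 17.

Discriminant check: Δ ∝ 4a³ + 27b² = 4·1³ + 27·3² = 4·1 + 27·9 ≡ 9 (mod 17). Nonzero ⇒ E is nonsingular.
For each x ∈ F_17, compute rhs = x³ + 1·x + 3 mod 17, then count y ∈ F_17 with y² ≡ rhs.
  x = 0: rhs = 3, matching y values: none (0 points).
  x = 1: rhs = 5, matching y values: none (0 points).
  x = 2: rhs = 13, matching y values: 8, 9 (2 points).
  x = 3: rhs = 16, matching y values: 4, 13 (2 points).
  x = 4: rhs = 3, matching y values: none (0 points).
  x = 5: rhs = 14, matching y values: none (0 points).
  x = 6: rhs = 4, matching y values: 2, 15 (2 points).
  x = 7: rhs = 13, matching y values: 8, 9 (2 points).
  x = 8: rhs = 13, matching y values: 8, 9 (2 points).
  x = 9: rhs = 10, matching y values: none (0 points).
  x = 10: rhs = 10, matching y values: none (0 points).
  x = 11: rhs = 2, matching y values: 6, 11 (2 points).
  x = 12: rhs = 9, matching y values: 3, 14 (2 points).
  x = 13: rhs = 3, matching y values: none (0 points).
  x = 14: rhs = 7, matching y values: none (0 points).
  x = 15: rhs = 10, matching y values: none (0 points).
  x = 16: rhs = 1, matching y values: 1, 16 (2 points).
Total affine count: 16.
Full point count |E(F_17)| = 16 + 1 = 17.
Hasse bound: |17 − (17+1)| = |-1| = 1 ≤ 2√17 ≈ 8.2462 ✓.


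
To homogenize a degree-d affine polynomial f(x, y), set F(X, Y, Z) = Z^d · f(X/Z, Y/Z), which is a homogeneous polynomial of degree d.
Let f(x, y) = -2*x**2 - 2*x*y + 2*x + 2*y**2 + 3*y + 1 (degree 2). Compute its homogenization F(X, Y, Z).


F(X, Y, Z) = -2*X**2 - 2*X*Y + 2*X*Z + 2*Y**2 + 3*Y*Z + Z**2

deg(f) = 2.
Substitute x = X/Z, y = Y/Z into f, then multiply by Z^2.
  monomial -2·x^2·y^0 ↦ -2·X^2·Y^0·Z^0.
  monomial -2·x^1·y^1 ↦ -2·X^1·Y^1·Z^0.
  monomial 2·x^1·y^0 ↦ 2·X^1·Y^0·Z^1.
  monomial 2·x^0·y^2 ↦ 2·X^0·Y^2·Z^0.
  monomial 3·x^0·y^1 ↦ 3·X^0·Y^1·Z^1.
  monomial 1·x^0·y^0 ↦ 1·X^0·Y^0·Z^2.
Collecting: F(X, Y, Z) = -2*X**2 - 2*X*Y + 2*X*Z + 2*Y**2 + 3*Y*Z + Z**2.


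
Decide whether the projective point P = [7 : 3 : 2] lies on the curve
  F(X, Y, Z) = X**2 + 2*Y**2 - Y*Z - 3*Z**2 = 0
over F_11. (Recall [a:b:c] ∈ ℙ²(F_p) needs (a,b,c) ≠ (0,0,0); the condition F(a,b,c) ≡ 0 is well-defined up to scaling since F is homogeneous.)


F(7,3,2) ≡ 5 (mod 11); P is NOT on the curve.

Evaluate F(7, 3, 2) term-by-term (mod 11).
  X**2 ↦ 1·49·1·1 = 49
  2*Y**2 ↦ 2·1·9·1 = 18
  -Y*Z ↦ -1·1·3·2 = -6
  -3*Z**2 ↦ -3·1·1·4 = -12
Sum: F(7, 3, 2) = (49) + (18) + (-6) + (-12) = 49.
Reducing mod 11: 49 ≡ 5 (mod 11).
Since F(a, b, c) ≡ 5 ≠ 0 (mod 11), P does NOT lie on the curve.


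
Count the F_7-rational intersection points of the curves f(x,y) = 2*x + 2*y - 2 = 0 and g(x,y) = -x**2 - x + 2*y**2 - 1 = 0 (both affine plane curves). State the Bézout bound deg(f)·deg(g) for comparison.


Common zeros: {(6, 2)}; count = 1; Bézout bound = 2.

deg(f) = 1, deg(g) = 2, so Bézout bound = 2.
Scan x ∈ F_7. For each x, list the y ∈ F_7 with f(x, y) ≡ 0 and those with g(x, y) ≡ 0 (mod 7); the common zeros in that column are the intersection.
  x = 0: f ≡ 0 at y ∈ {1}; g ≡ 0 at y ∈ {2, 5}; common: ∅.
  x = 1: f ≡ 0 at y ∈ {0}; g ≡ 0 at y ∈ ∅; common: ∅.
  x = 2: f ≡ 0 at y ∈ {6}; g ≡ 0 at y ∈ {0}; common: ∅.
  x = 3: f ≡ 0 at y ∈ {5}; g ≡ 0 at y ∈ ∅; common: ∅.
  x = 4: f ≡ 0 at y ∈ {4}; g ≡ 0 at y ∈ {0}; common: ∅.
  x = 5: f ≡ 0 at y ∈ {3}; g ≡ 0 at y ∈ ∅; common: ∅.
  x = 6: f ≡ 0 at y ∈ {2}; g ≡ 0 at y ∈ {2, 5}; common: {2}.
Collecting: common zeros = {(6, 2)}, so the count is 1.
Comparison with the Bézout bound: 1 ≤ 2 = deg(f)·deg(g), as expected for curves with no common component (the affine F_7-count falls short of the bound because intersections may lie at infinity, over extension fields, or carry multiplicity).


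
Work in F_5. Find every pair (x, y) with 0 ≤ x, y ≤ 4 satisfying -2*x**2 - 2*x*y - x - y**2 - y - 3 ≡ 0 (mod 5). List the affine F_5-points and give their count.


Affine F_5-points: {(0, 1), (0, 3), (1, 1), (4, 3)}; count = 4.

For each of the 25 pairs (x, y) ∈ F_5², evaluate f(x, y) mod 5. Record the zeros.
  x = 0: [0↦2, 1↦0, 2↦1, 3↦0, 4↦2]  zeros at y ∈ {1, 3}
  x = 1: [0↦4, 1↦0, 2↦4, 3↦1, 4↦1]  zeros at y ∈ {1}
  x = 2: [0↦2, 1↦1, 2↦3, 3↦3, 4↦1]  zeros at y ∈ ∅
  x = 3: [0↦1, 1↦3, 2↦3, 3↦1, 4↦2]  zeros at y ∈ ∅
  x = 4: [0↦1, 1↦1, 2↦4, 3↦0, 4↦4]  zeros at y ∈ {3}
Collecting zeros: affine points = {(0, 1), (0, 3), (1, 1), (4, 3)}.
Total count |C(F_5)_aff| = 4.


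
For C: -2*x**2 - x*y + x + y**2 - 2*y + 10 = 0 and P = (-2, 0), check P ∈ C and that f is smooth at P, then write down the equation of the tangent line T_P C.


Tangent line at P: 9*x + 18 = 0.

Step 1: f(-2, 0) = 0, so P lies on C.
Step 2: partial derivatives
  f_x(x, y) = -4*x - y + 1, f_y(x, y) = -x + 2*y - 2.
  f_x(P) = 9, f_y(P) = 0 (gradient nonzero, so P is smooth).
Step 3: tangent line at P: 9·(x − -2) + 0·(y − 0) = 0.
Expanding: 9*x + 18 = 0.


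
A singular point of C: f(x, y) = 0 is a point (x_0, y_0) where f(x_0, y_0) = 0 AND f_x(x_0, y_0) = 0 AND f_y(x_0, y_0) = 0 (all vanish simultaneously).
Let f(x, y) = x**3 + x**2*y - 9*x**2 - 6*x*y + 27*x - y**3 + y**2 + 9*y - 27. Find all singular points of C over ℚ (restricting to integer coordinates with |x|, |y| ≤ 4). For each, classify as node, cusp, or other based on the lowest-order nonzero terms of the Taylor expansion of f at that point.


Singular points: {(3, 0)}; classification: cusp.

Compute partial derivatives:
  f_x = 3*x**2 + 2*x*y - 18*x - 6*y + 27.
  f_y = x**2 - 6*x - 3*y**2 + 2*y + 9.
Scan x_0 ∈ {−4, ..., 4}. For each x_0, f_y(x_0, y) is a polynomial in y; find its integer roots y ∈ {−4, ..., 4}, then test f_x and f at those candidates.
  x = -4: f_y(-4, y) = -3*y**2 + 2*y + 49; no integer root y with |y| ≤ 4.
  x = -3: f_y(-3, y) = -3*y**2 + 2*y + 36; no integer root y with |y| ≤ 4.
  x = -2: f_y(-2, y) = -3*y**2 + 2*y + 25; no integer root y with |y| ≤ 4.
  x = -1: f_y(-1, y) = -3*y**2 + 2*y + 16; vanishes at y ∈ {-2}. (-1, -2): f_x = 64 ≠ 0.
  x = 0: f_y(0, y) = -3*y**2 + 2*y + 9; no integer root y with |y| ≤ 4.
  x = 1: f_y(1, y) = -3*y**2 + 2*y + 4; no integer root y with |y| ≤ 4.
  x = 2: f_y(2, y) = -3*y**2 + 2*y + 1; vanishes at y ∈ {1}. (2, 1): f_x = 1 ≠ 0.
  x = 3: f_y(3, y) = -3*y**2 + 2*y; vanishes at y ∈ {0}. (3, 0): f_x = 0, f = 0 — SINGULAR.
  x = 4: f_y(4, y) = -3*y**2 + 2*y + 1; vanishes at y ∈ {1}. (4, 1): f_x = 5 ≠ 0.
Only singular point on the grid: (3, 0).
Classify: substitute x = 3 + u, y = 0 + v and expand: f = u**3 + u**2*v - v**3 + v**2.
No constant or linear terms (consistent with a singular point). Quadratic part: v**2. Cubic part: u**3 + u**2*v - v**3.
The quadratic part v**2 is a perfect square, so there is a single (double) tangent line v = 0, i.e. y = 0. Restricting the cubic part to that line (v = 0) leaves u**3 ≠ 0, so f is not divisible by v and the branch is v² ≈ -u**3 to lowest order — this is a cusp.
Classification: cusp.


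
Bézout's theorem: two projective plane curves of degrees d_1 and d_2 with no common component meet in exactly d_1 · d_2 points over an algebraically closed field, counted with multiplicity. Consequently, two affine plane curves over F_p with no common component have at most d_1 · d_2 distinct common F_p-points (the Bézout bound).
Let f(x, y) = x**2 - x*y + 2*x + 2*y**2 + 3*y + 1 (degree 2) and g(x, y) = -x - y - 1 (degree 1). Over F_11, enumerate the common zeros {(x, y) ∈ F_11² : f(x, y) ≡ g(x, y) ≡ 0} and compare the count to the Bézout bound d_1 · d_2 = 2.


Common zeros: {(0, 10), (10, 0)}; count = 2; Bézout bound = 2.

deg(f) = 2, deg(g) = 1, so Bézout bound = 2.
Scan x ∈ F_11. For each x, list the y ∈ F_11 with f(x, y) ≡ 0 and those with g(x, y) ≡ 0 (mod 11); the common zeros in that column are the intersection.
  x = 0: f ≡ 0 at y ∈ {5, 10}; g ≡ 0 at y ∈ {10}; common: {10}.
  x = 1: f ≡ 0 at y ∈ {4, 6}; g ≡ 0 at y ∈ {9}; common: ∅.
  x = 2: f ≡ 0 at y ∈ ∅; g ≡ 0 at y ∈ {8}; common: ∅.
  x = 3: f ≡ 0 at y ∈ {5, 6}; g ≡ 0 at y ∈ {7}; common: ∅.
  x = 4: f ≡ 0 at y ∈ ∅; g ≡ 0 at y ∈ {6}; common: ∅.
  x = 5: f ≡ 0 at y ∈ ∅; g ≡ 0 at y ∈ {5}; common: ∅.
  x = 6: f ≡ 0 at y ∈ ∅; g ≡ 0 at y ∈ {4}; common: ∅.
  x = 7: f ≡ 0 at y ∈ ∅; g ≡ 0 at y ∈ {3}; common: ∅.
  x = 8: f ≡ 0 at y ∈ {9, 10}; g ≡ 0 at y ∈ {2}; common: ∅.
  x = 9: f ≡ 0 at y ∈ ∅; g ≡ 0 at y ∈ {1}; common: ∅.
  x = 10: f ≡ 0 at y ∈ {0, 9}; g ≡ 0 at y ∈ {0}; common: {0}.
Collecting: common zeros = {(0, 10), (10, 0)}, so the count is 2.
Comparison with the Bézout bound: 2 ≤ 2 = deg(f)·deg(g), as expected for curves with no common component (the bound is attained).


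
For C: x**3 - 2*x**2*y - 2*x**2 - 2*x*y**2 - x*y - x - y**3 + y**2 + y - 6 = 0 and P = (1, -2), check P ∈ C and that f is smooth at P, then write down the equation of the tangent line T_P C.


Tangent line at P: -10*y - 20 = 0.

Step 1: f(1, -2) = 0, so P lies on C.
Step 2: partial derivatives
  f_x(x, y) = 3*x**2 - 4*x*y - 4*x - 2*y**2 - y - 1, f_y(x, y) = -2*x**2 - 4*x*y - x - 3*y**2 + 2*y + 1.
  f_x(P) = 0, f_y(P) = -10 (gradient nonzero, so P is smooth).
Step 3: tangent line at P: 0·(x − 1) + -10·(y − -2) = 0.
Expanding: -10*y - 20 = 0.


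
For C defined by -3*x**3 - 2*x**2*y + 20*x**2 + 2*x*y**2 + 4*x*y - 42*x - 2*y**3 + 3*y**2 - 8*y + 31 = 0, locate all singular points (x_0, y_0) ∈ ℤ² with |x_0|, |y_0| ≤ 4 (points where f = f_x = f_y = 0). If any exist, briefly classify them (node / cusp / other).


Singular points: {(2, 1)}; classification: cusp.

Compute partial derivatives:
  f_x = -9*x**2 - 4*x*y + 40*x + 2*y**2 + 4*y - 42.
  f_y = -2*x**2 + 4*x*y + 4*x - 6*y**2 + 6*y - 8.
Scan x_0 ∈ {−4, ..., 4}. For each x_0, f_y(x_0, y) is a polynomial in y; find its integer roots y ∈ {−4, ..., 4}, then test f_x and f at those candidates.
  x = -4: f_y(-4, y) = -6*y**2 - 10*y - 56; no integer root y with |y| ≤ 4.
  x = -3: f_y(-3, y) = -6*y**2 - 6*y - 38; no integer root y with |y| ≤ 4.
  x = -2: f_y(-2, y) = -6*y**2 - 2*y - 24; no integer root y with |y| ≤ 4.
  x = -1: f_y(-1, y) = -6*y**2 + 2*y - 14; no integer root y with |y| ≤ 4.
  x = 0: f_y(0, y) = -6*y**2 + 6*y - 8; no integer root y with |y| ≤ 4.
  x = 1: f_y(1, y) = -6*y**2 + 10*y - 6; no integer root y with |y| ≤ 4.
  x = 2: f_y(2, y) = -6*y**2 + 14*y - 8; vanishes at y ∈ {1}. (2, 1): f_x = 0, f = 0 — SINGULAR.
  x = 3: f_y(3, y) = -6*y**2 + 18*y - 14; no integer root y with |y| ≤ 4.
  x = 4: f_y(4, y) = -6*y**2 + 22*y - 24; no integer root y with |y| ≤ 4.
Only singular point on the grid: (2, 1).
Classify: substitute x = 2 + u, y = 1 + v and expand: f = -3*u**3 - 2*u**2*v + 2*u*v**2 - 2*v**3 + v**2.
No constant or linear terms (consistent with a singular point). Quadratic part: v**2. Cubic part: -3*u**3 - 2*u**2*v + 2*u*v**2 - 2*v**3.
The quadratic part v**2 is a perfect square, so there is a single (double) tangent line v = 0, i.e. y = 1. Restricting the cubic part to that line (v = 0) leaves -3*u**3 ≠ 0, so f is not divisible by v and the branch is v² ≈ 3*u**3 to lowest order — this is a cusp.
Classification: cusp.


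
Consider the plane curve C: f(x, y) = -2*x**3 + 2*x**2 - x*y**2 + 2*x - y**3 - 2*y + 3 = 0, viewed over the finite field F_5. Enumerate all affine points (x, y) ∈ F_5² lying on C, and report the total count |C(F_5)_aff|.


Affine F_5-points: {(0, 1), (0, 3), (1, 0), (2, 4), (4, 0)}; count = 5.

For each of the 25 pairs (x, y) ∈ F_5², evaluate f(x, y) mod 5. Record the zeros.
  x = 0: [0↦3, 1↦0, 2↦1, 3↦0, 4↦1]  zeros at y ∈ {1, 3}
  x = 1: [0↦0, 1↦1, 2↦4, 3↦3, 4↦2]  zeros at y ∈ {0}
  x = 2: [0↦4, 1↦4, 2↦4, 3↦3, 4↦0]  zeros at y ∈ {4}
  x = 3: [0↦3, 1↦2, 2↦4, 3↦3, 4↦3]  zeros at y ∈ ∅
  x = 4: [0↦0, 1↦3, 2↦2, 3↦1, 4↦4]  zeros at y ∈ {0}
Collecting zeros: affine points = {(0, 1), (0, 3), (1, 0), (2, 4), (4, 0)}.
Total count |C(F_5)_aff| = 5.


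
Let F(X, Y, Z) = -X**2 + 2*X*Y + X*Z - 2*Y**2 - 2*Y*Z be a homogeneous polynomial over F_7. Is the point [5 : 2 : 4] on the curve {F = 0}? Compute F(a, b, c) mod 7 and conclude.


F(5,2,4) ≡ 5 (mod 7); P is NOT on the curve.

Evaluate F(5, 2, 4) term-by-term (mod 7).
  -X**2 ↦ -1·25·1·1 = -25
  2*X*Y ↦ 2·5·2·1 = 20
  X*Z ↦ 1·5·1·4 = 20
  -2*Y**2 ↦ -2·1·4·1 = -8
  -2*Y*Z ↦ -2·1·2·4 = -16
Sum: F(5, 2, 4) = (-25) + (20) + (20) + (-8) + (-16) = -9.
Reducing mod 7: -9 ≡ 5 (mod 7).
Since F(a, b, c) ≡ 5 ≠ 0 (mod 7), P does NOT lie on the curve.


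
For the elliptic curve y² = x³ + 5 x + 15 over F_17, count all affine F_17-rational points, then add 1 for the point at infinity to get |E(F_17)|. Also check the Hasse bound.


Affine points = {(0, 7), (0, 10), (1, 2), (1, 15), (2, 4), (2, 13), (7, 6), (7, 11), (12, 1), (12, 16), (13, 4), (13, 13), (16, 3), (16, 14)}; affine count = 14; |E(F_17)| = 15.

Discriminant check: Δ ∝ 4a³ + 27b² = 4·5³ + 27·15² = 4·125 + 27·225 ≡ 13 (mod 17). Nonzero ⇒ E is nonsingular.
For each x ∈ F_17, compute rhs = x³ + 5·x + 15 mod 17, then count y ∈ F_17 with y² ≡ rhs.
  x = 0: rhs = 15, matching y values: 7, 10 (2 points).
  x = 1: rhs = 4, matching y values: 2, 15 (2 points).
  x = 2: rhs = 16, matching y values: 4, 13 (2 points).
  x = 3: rhs = 6, matching y values: none (0 points).
  x = 4: rhs = 14, matching y values: none (0 points).
  x = 5: rhs = 12, matching y values: none (0 points).
  x = 6: rhs = 6, matching y values: none (0 points).
  x = 7: rhs = 2, matching y values: 6, 11 (2 points).
  x = 8: rhs = 6, matching y values: none (0 points).
  x = 9: rhs = 7, matching y values: none (0 points).
  x = 10: rhs = 11, matching y values: none (0 points).
  x = 11: rhs = 7, matching y values: none (0 points).
  x = 12: rhs = 1, matching y values: 1, 16 (2 points).
  x = 13: rhs = 16, matching y values: 4, 13 (2 points).
  x = 14: rhs = 7, matching y values: none (0 points).
  x = 15: rhs = 14, matching y values: none (0 points).
  x = 16: rhs = 9, matching y values: 3, 14 (2 points).
Total affine count: 14.
Full point count |E(F_17)| = 14 + 1 = 15.
Hasse bound: |15 − (17+1)| = |-3| = 3 ≤ 2√17 ≈ 8.2462 ✓.


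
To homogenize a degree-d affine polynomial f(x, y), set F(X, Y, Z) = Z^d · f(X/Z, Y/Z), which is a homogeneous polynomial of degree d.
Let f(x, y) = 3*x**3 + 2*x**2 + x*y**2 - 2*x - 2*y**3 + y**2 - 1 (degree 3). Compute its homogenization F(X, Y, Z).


F(X, Y, Z) = 3*X**3 + 2*X**2*Z + X*Y**2 - 2*X*Z**2 - 2*Y**3 + Y**2*Z - Z**3

deg(f) = 3.
Substitute x = X/Z, y = Y/Z into f, then multiply by Z^3.
  monomial 3·x^3·y^0 ↦ 3·X^3·Y^0·Z^0.
  monomial 2·x^2·y^0 ↦ 2·X^2·Y^0·Z^1.
  monomial 1·x^1·y^2 ↦ 1·X^1·Y^2·Z^0.
  monomial -2·x^1·y^0 ↦ -2·X^1·Y^0·Z^2.
  monomial -2·x^0·y^3 ↦ -2·X^0·Y^3·Z^0.
  monomial 1·x^0·y^2 ↦ 1·X^0·Y^2·Z^1.
  monomial -1·x^0·y^0 ↦ -1·X^0·Y^0·Z^3.
Collecting: F(X, Y, Z) = 3*X**3 + 2*X**2*Z + X*Y**2 - 2*X*Z**2 - 2*Y**3 + Y**2*Z - Z**3.


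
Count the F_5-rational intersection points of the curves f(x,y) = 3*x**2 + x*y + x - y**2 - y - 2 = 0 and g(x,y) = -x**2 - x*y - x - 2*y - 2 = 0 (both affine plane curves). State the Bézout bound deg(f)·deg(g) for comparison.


Common zeros: {(4, 3)}; count = 1; Bézout bound = 4.

deg(f) = 2, deg(g) = 2, so Bézout bound = 4.
Scan x ∈ F_5. For each x, list the y ∈ F_5 with f(x, y) ≡ 0 and those with g(x, y) ≡ 0 (mod 5); the common zeros in that column are the intersection.
  x = 0: f ≡ 0 at y ∈ ∅; g ≡ 0 at y ∈ {4}; common: ∅.
  x = 1: f ≡ 0 at y ∈ ∅; g ≡ 0 at y ∈ {2}; common: ∅.
  x = 2: f ≡ 0 at y ∈ {2, 4}; g ≡ 0 at y ∈ {3}; common: ∅.
  x = 3: f ≡ 0 at y ∈ {3, 4}; g ≡ 0 at y ∈ ∅; common: ∅.
  x = 4: f ≡ 0 at y ∈ {0, 3}; g ≡ 0 at y ∈ {3}; common: {3}.
Collecting: common zeros = {(4, 3)}, so the count is 1.
Comparison with the Bézout bound: 1 ≤ 4 = deg(f)·deg(g), as expected for curves with no common component (the affine F_5-count falls short of the bound because intersections may lie at infinity, over extension fields, or carry multiplicity).


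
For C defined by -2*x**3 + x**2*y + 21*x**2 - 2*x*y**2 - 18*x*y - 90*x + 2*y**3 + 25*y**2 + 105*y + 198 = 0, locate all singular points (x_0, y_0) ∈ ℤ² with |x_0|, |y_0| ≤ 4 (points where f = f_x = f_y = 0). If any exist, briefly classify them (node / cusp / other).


Singular points: {(3, -3)}; classification: cusp.

Compute partial derivatives:
  f_x = -6*x**2 + 2*x*y + 42*x - 2*y**2 - 18*y - 90.
  f_y = x**2 - 4*x*y - 18*x + 6*y**2 + 50*y + 105.
Scan x_0 ∈ {−4, ..., 4}. For each x_0, f_y(x_0, y) is a polynomial in y; find its integer roots y ∈ {−4, ..., 4}, then test f_x and f at those candidates.
  x = -4: f_y(-4, y) = 6*y**2 + 66*y + 193; no integer root y with |y| ≤ 4.
  x = -3: f_y(-3, y) = 6*y**2 + 62*y + 168; no integer root y with |y| ≤ 4.
  x = -2: f_y(-2, y) = 6*y**2 + 58*y + 145; no integer root y with |y| ≤ 4.
  x = -1: f_y(-1, y) = 6*y**2 + 54*y + 124; no integer root y with |y| ≤ 4.
  x = 0: f_y(0, y) = 6*y**2 + 50*y + 105; no integer root y with |y| ≤ 4.
  x = 1: f_y(1, y) = 6*y**2 + 46*y + 88; vanishes at y ∈ {-4}. (1, -4): f_x = -22 ≠ 0.
  x = 2: f_y(2, y) = 6*y**2 + 42*y + 73; no integer root y with |y| ≤ 4.
  x = 3: f_y(3, y) = 6*y**2 + 38*y + 60; vanishes at y ∈ {-3}. (3, -3): f_x = 0, f = 0 — SINGULAR.
  x = 4: f_y(4, y) = 6*y**2 + 34*y + 49; no integer root y with |y| ≤ 4.
Only singular point on the grid: (3, -3).
Classify: substitute x = 3 + u, y = -3 + v and expand: f = -2*u**3 + u**2*v - 2*u*v**2 + 2*v**3 + v**2.
No constant or linear terms (consistent with a singular point). Quadratic part: v**2. Cubic part: -2*u**3 + u**2*v - 2*u*v**2 + 2*v**3.
The quadratic part v**2 is a perfect square, so there is a single (double) tangent line v = 0, i.e. y = -3. Restricting the cubic part to that line (v = 0) leaves -2*u**3 ≠ 0, so f is not divisible by v and the branch is v² ≈ 2*u**3 to lowest order — this is a cusp.
Classification: cusp.


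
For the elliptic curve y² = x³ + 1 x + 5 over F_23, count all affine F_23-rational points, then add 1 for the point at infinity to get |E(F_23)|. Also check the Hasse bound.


Affine points = {(3, 9), (3, 14), (4, 2), (4, 21), (10, 7), (10, 16), (11, 6), (11, 17), (14, 7), (14, 16), (16, 0), (17, 6), (17, 17), (18, 6), (18, 17), (19, 11), (19, 12), (21, 8), (21, 15), (22, 7), (22, 16)}; affine count = 21; |E(F_23)| = 22.

Discriminant check: Δ ∝ 4a³ + 27b² = 4·1³ + 27·5² = 4·1 + 27·25 ≡ 12 (mod 23). Nonzero ⇒ E is nonsingular.
For each x ∈ F_23, compute rhs = x³ + 1·x + 5 mod 23, then count y ∈ F_23 with y² ≡ rhs.
  x = 0: rhs = 5, matching y values: none (0 points).
  x = 1: rhs = 7, matching y values: none (0 points).
  x = 2: rhs = 15, matching y values: none (0 points).
  x = 3: rhs = 12, matching y values: 9, 14 (2 points).
  x = 4: rhs = 4, matching y values: 2, 21 (2 points).
  x = 5: rhs = 20, matching y values: none (0 points).
  x = 6: rhs = 20, matching y values: none (0 points).
  x = 7: rhs = 10, matching y values: none (0 points).
  x = 8: rhs = 19, matching y values: none (0 points).
  x = 9: rhs = 7, matching y values: none (0 points).
  x = 10: rhs = 3, matching y values: 7, 16 (2 points).
  x = 11: rhs = 13, matching y values: 6, 17 (2 points).
  x = 12: rhs = 20, matching y values: none (0 points).
  x = 13: rhs = 7, matching y values: none (0 points).
  x = 14: rhs = 3, matching y values: 7, 16 (2 points).
  x = 15: rhs = 14, matching y values: none (0 points).
  x = 16: rhs = 0, matching y values: 0 (1 points).
  x = 17: rhs = 13, matching y values: 6, 17 (2 points).
  x = 18: rhs = 13, matching y values: 6, 17 (2 points).
  x = 19: rhs = 6, matching y values: 11, 12 (2 points).
  x = 20: rhs = 21, matching y values: none (0 points).
  x = 21: rhs = 18, matching y values: 8, 15 (2 points).
  x = 22: rhs = 3, matching y values: 7, 16 (2 points).
Total affine count: 21.
Full point count |E(F_23)| = 21 + 1 = 22.
Hasse bound: |22 − (23+1)| = |-2| = 2 ≤ 2√23 ≈ 9.5917 ✓.


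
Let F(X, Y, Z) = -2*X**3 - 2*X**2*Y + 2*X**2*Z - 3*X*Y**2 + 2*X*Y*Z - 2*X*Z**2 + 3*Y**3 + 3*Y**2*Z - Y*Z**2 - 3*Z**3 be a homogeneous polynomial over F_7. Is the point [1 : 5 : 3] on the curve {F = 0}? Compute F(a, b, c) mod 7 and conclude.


F(1,5,3) ≡ 6 (mod 7); P is NOT on the curve.

Evaluate F(1, 5, 3) term-by-term (mod 7).
  -2*X**3 ↦ -2·1·1·1 = -2
  -2*X**2*Y ↦ -2·1·5·1 = -10
  2*X**2*Z ↦ 2·1·1·3 = 6
  -3*X*Y**2 ↦ -3·1·25·1 = -75
  2*X*Y*Z ↦ 2·1·5·3 = 30
  -2*X*Z**2 ↦ -2·1·1·9 = -18
  3*Y**3 ↦ 3·1·125·1 = 375
  3*Y**2*Z ↦ 3·1·25·3 = 225
  -Y*Z**2 ↦ -1·1·5·9 = -45
  -3*Z**3 ↦ -3·1·1·27 = -81
Sum: F(1, 5, 3) = (-2) + (-10) + (6) + (-75) + (30) + (-18) + (375) + (225) + (-45) + (-81) = 405.
Reducing mod 7: 405 ≡ 6 (mod 7).
Since F(a, b, c) ≡ 6 ≠ 0 (mod 7), P does NOT lie on the curve.


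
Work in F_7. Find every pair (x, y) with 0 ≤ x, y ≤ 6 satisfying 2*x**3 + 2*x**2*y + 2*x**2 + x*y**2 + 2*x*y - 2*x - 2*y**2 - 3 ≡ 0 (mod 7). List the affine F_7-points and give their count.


Affine F_7-points: {(0, 3), (0, 4), (2, 5), (3, 0), (3, 4), (4, 3), (4, 5), (5, 0), (5, 1), (6, 3), (6, 4)}; count = 11.

For each of the 49 pairs (x, y) ∈ F_7², evaluate f(x, y) mod 7. Record the zeros.
  x = 0: [0↦4, 1↦2, 2↦3, 3↦0, 4↦0, 5↦3, 6↦2]  zeros at y ∈ {3, 4}
  x = 1: [0↦6, 1↦2, 2↦3, 3↦2, 4↦6, 5↦1, 6↦1]  zeros at y ∈ ∅
  x = 2: [0↦3, 1↦1, 2↦6, 3↦4, 4↦2, 5↦0, 6↦5]  zeros at y ∈ {5}
  x = 3: [0↦0, 1↦4, 2↦3, 3↦4, 4↦0, 5↦5, 6↦5]  zeros at y ∈ {0, 4}
  x = 4: [0↦2, 1↦2, 2↦6, 3↦0, 4↦5, 5↦0, 6↦6]  zeros at y ∈ {3, 5}
  x = 5: [0↦0, 1↦0, 2↦6, 3↦4, 4↦1, 5↦4, 6↦6]  zeros at y ∈ {0, 1}
  x = 6: [0↦6, 1↦3, 2↦1, 3↦0, 4↦0, 5↦1, 6↦3]  zeros at y ∈ {3, 4}
Collecting zeros: affine points = {(0, 3), (0, 4), (2, 5), (3, 0), (3, 4), (4, 3), (4, 5), (5, 0), (5, 1), (6, 3), (6, 4)}.
Total count |C(F_7)_aff| = 11.


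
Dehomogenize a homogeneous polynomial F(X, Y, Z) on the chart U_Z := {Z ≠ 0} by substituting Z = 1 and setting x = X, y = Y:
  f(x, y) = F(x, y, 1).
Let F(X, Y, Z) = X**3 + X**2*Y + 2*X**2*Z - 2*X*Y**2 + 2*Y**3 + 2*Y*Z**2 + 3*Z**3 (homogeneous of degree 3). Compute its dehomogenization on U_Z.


f(x, y) = x**3 + x**2*y + 2*x**2 - 2*x*y**2 + 2*y**3 + 2*y + 3

On U_Z we set Z = 1. Each monomial c·X^i·Y^j·Z^k in F becomes c·x^i·y^j·1^k = c·x^i·y^j.
Substituting Z = 1: F(X, Y, 1) = x**3 + x**2*y + 2*x**2 - 2*x*y**2 + 2*y**3 + 2*y + 3.
Note: deg(f) ≤ deg(F) = 3; strict inequality happens when F is divisible by Z (lost terms).


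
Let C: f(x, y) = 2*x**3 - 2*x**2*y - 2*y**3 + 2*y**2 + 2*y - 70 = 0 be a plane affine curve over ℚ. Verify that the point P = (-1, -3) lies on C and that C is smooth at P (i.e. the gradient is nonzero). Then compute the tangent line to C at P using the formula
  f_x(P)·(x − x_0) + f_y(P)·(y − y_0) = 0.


Tangent line at P: -6*x - 66*y - 204 = 0.

Step 1: f(-1, -3) = 0, so P lies on C.
Step 2: partial derivatives
  f_x(x, y) = 6*x**2 - 4*x*y, f_y(x, y) = -2*x**2 - 6*y**2 + 4*y + 2.
  f_x(P) = -6, f_y(P) = -66 (gradient nonzero, so P is smooth).
Step 3: tangent line at P: -6·(x − -1) + -66·(y − -3) = 0.
Expanding: -6*x - 66*y - 204 = 0.


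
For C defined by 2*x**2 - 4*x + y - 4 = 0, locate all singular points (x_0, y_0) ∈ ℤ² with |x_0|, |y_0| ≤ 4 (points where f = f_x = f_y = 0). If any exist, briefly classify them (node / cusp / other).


No singular points in the scanned grid; C is smooth there.

Compute partial derivatives:
  f_x = 4*x - 4.
  f_y = 1.
f_y = 1 is a nonzero constant, so f_y never vanishes: no point (x, y) can satisfy f = f_x = f_y = 0. In particular no (x, y) ∈ {−4, ..., 4}² is singular; the curve is smooth.


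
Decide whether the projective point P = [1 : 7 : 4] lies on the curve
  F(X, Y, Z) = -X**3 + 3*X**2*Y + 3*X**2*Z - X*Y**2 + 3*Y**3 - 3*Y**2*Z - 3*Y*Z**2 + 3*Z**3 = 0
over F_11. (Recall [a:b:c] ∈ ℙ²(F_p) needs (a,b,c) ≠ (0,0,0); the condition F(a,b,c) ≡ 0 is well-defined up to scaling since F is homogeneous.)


F(1,7,4) ≡ 5 (mod 11); P is NOT on the curve.

Evaluate F(1, 7, 4) term-by-term (mod 11).
  -X**3 ↦ -1·1·1·1 = -1
  3*X**2*Y ↦ 3·1·7·1 = 21
  3*X**2*Z ↦ 3·1·1·4 = 12
  -X*Y**2 ↦ -1·1·49·1 = -49
  3*Y**3 ↦ 3·1·343·1 = 1029
  -3*Y**2*Z ↦ -3·1·49·4 = -588
  -3*Y*Z**2 ↦ -3·1·7·16 = -336
  3*Z**3 ↦ 3·1·1·64 = 192
Sum: F(1, 7, 4) = (-1) + (21) + (12) + (-49) + (1029) + (-588) + (-336) + (192) = 280.
Reducing mod 11: 280 ≡ 5 (mod 11).
Since F(a, b, c) ≡ 5 ≠ 0 (mod 11), P does NOT lie on the curve.


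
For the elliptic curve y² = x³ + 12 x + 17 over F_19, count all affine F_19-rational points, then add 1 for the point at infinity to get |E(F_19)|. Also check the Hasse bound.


Affine points = {(0, 6), (0, 13), (1, 7), (1, 12), (2, 7), (2, 12), (3, 2), (3, 17), (6, 1), (6, 18), (7, 8), (7, 11), (8, 6), (8, 13), (10, 4), (10, 15), (11, 6), (11, 13), (15, 0), (16, 7), (16, 12), (17, 2), (17, 17), (18, 2), (18, 17)}; affine count = 25; |E(F_19)| = 26.

Discriminant check: Δ ∝ 4a³ + 27b² = 4·12³ + 27·17² = 4·1728 + 27·289 ≡ 9 (mod 19). Nonzero ⇒ E is nonsingular.
For each x ∈ F_19, compute rhs = x³ + 12·x + 17 mod 19, then count y ∈ F_19 with y² ≡ rhs.
  x = 0: rhs = 17, matching y values: 6, 13 (2 points).
  x = 1: rhs = 11, matching y values: 7, 12 (2 points).
  x = 2: rhs = 11, matching y values: 7, 12 (2 points).
  x = 3: rhs = 4, matching y values: 2, 17 (2 points).
  x = 4: rhs = 15, matching y values: none (0 points).
  x = 5: rhs = 12, matching y values: none (0 points).
  x = 6: rhs = 1, matching y values: 1, 18 (2 points).
  x = 7: rhs = 7, matching y values: 8, 11 (2 points).
  x = 8: rhs = 17, matching y values: 6, 13 (2 points).
  x = 9: rhs = 18, matching y values: none (0 points).
  x = 10: rhs = 16, matching y values: 4, 15 (2 points).
  x = 11: rhs = 17, matching y values: 6, 13 (2 points).
  x = 12: rhs = 8, matching y values: none (0 points).
  x = 13: rhs = 14, matching y values: none (0 points).
  x = 14: rhs = 3, matching y values: none (0 points).
  x = 15: rhs = 0, matching y values: 0 (1 points).
  x = 16: rhs = 11, matching y values: 7, 12 (2 points).
  x = 17: rhs = 4, matching y values: 2, 17 (2 points).
  x = 18: rhs = 4, matching y values: 2, 17 (2 points).
Total affine count: 25.
Full point count |E(F_19)| = 25 + 1 = 26.
Hasse bound: |26 − (19+1)| = |6| = 6 ≤ 2√19 ≈ 8.7178 ✓.


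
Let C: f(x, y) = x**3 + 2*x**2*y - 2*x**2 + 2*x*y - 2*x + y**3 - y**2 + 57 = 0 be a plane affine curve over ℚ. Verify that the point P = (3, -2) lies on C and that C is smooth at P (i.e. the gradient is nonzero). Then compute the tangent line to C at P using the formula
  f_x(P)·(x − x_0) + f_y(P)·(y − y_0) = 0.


Tangent line at P: -15*x + 40*y + 125 = 0.

Step 1: f(3, -2) = 0, so P lies on C.
Step 2: partial derivatives
  f_x(x, y) = 3*x**2 + 4*x*y - 4*x + 2*y - 2, f_y(x, y) = 2*x**2 + 2*x + 3*y**2 - 2*y.
  f_x(P) = -15, f_y(P) = 40 (gradient nonzero, so P is smooth).
Step 3: tangent line at P: -15·(x − 3) + 40·(y − -2) = 0.
Expanding: -15*x + 40*y + 125 = 0.


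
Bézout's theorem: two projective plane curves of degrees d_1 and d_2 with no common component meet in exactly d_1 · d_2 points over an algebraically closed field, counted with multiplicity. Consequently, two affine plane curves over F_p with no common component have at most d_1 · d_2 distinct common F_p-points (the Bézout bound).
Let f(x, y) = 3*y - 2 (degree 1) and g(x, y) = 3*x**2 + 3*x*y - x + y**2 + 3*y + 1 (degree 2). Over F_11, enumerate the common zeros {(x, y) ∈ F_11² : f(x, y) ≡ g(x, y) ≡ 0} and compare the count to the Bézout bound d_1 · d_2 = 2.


Common zeros: {(9, 8)}; count = 1; Bézout bound = 2.

deg(f) = 1, deg(g) = 2, so Bézout bound = 2.
Scan x ∈ F_11. For each x, list the y ∈ F_11 with f(x, y) ≡ 0 and those with g(x, y) ≡ 0 (mod 11); the common zeros in that column are the intersection.
  x = 0: f ≡ 0 at y ∈ {8}; g ≡ 0 at y ∈ {2, 6}; common: ∅.
  x = 1: f ≡ 0 at y ∈ {8}; g ≡ 0 at y ∈ ∅; common: ∅.
  x = 2: f ≡ 0 at y ∈ {8}; g ≡ 0 at y ∈ {0, 2}; common: ∅.
  x = 3: f ≡ 0 at y ∈ {8}; g ≡ 0 at y ∈ {5}; common: ∅.
  x = 4: f ≡ 0 at y ∈ {8}; g ≡ 0 at y ∈ {3, 4}; common: ∅.
  x = 5: f ≡ 0 at y ∈ {8}; g ≡ 0 at y ∈ ∅; common: ∅.
  x = 6: f ≡ 0 at y ∈ {8}; g ≡ 0 at y ∈ ∅; common: ∅.
  x = 7: f ≡ 0 at y ∈ {8}; g ≡ 0 at y ∈ {4, 5}; common: ∅.
  x = 8: f ≡ 0 at y ∈ {8}; g ≡ 0 at y ∈ {3}; common: ∅.
  x = 9: f ≡ 0 at y ∈ {8}; g ≡ 0 at y ∈ {6, 8}; common: {8}.
  x = 10: f ≡ 0 at y ∈ {8}; g ≡ 0 at y ∈ ∅; common: ∅.
Collecting: common zeros = {(9, 8)}, so the count is 1.
Comparison with the Bézout bound: 1 ≤ 2 = deg(f)·deg(g), as expected for curves with no common component (the affine F_11-count falls short of the bound because intersections may lie at infinity, over extension fields, or carry multiplicity).


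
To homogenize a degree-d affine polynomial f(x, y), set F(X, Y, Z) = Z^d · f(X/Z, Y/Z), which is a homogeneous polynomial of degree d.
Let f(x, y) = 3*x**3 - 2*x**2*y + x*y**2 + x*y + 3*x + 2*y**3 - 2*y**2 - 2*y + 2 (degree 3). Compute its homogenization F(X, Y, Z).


F(X, Y, Z) = 3*X**3 - 2*X**2*Y + X*Y**2 + X*Y*Z + 3*X*Z**2 + 2*Y**3 - 2*Y**2*Z - 2*Y*Z**2 + 2*Z**3

deg(f) = 3.
Substitute x = X/Z, y = Y/Z into f, then multiply by Z^3.
  monomial 3·x^3·y^0 ↦ 3·X^3·Y^0·Z^0.
  monomial -2·x^2·y^1 ↦ -2·X^2·Y^1·Z^0.
  monomial 1·x^1·y^2 ↦ 1·X^1·Y^2·Z^0.
  monomial 1·x^1·y^1 ↦ 1·X^1·Y^1·Z^1.
  monomial 3·x^1·y^0 ↦ 3·X^1·Y^0·Z^2.
  monomial 2·x^0·y^3 ↦ 2·X^0·Y^3·Z^0.
  monomial -2·x^0·y^2 ↦ -2·X^0·Y^2·Z^1.
  monomial -2·x^0·y^1 ↦ -2·X^0·Y^1·Z^2.
  monomial 2·x^0·y^0 ↦ 2·X^0·Y^0·Z^3.
Collecting: F(X, Y, Z) = 3*X**3 - 2*X**2*Y + X*Y**2 + X*Y*Z + 3*X*Z**2 + 2*Y**3 - 2*Y**2*Z - 2*Y*Z**2 + 2*Z**3.


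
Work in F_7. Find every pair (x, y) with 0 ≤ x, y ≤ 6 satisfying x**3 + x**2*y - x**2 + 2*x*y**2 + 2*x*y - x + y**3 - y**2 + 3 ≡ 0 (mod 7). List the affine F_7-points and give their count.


Affine F_7-points: {(0, 2), (0, 3), (1, 1), (2, 5), (3, 5), (3, 6), (5, 0), (5, 5), (6, 4)}; count = 9.

For each of the 49 pairs (x, y) ∈ F_7², evaluate f(x, y) mod 7. Record the zeros.
  x = 0: [0↦3, 1↦3, 2↦0, 3↦0, 4↦2, 5↦5, 6↦1]  zeros at y ∈ {2, 3}
  x = 1: [0↦2, 1↦0, 2↦6, 3↦5, 4↦3, 5↦6, 6↦6]  zeros at y ∈ {1}
  x = 2: [0↦5, 1↦3, 2↦6, 3↦6, 4↦2, 5↦0, 6↦6]  zeros at y ∈ {5}
  x = 3: [0↦4, 1↦4, 2↦6, 3↦2, 4↦5, 5↦0, 6↦0]  zeros at y ∈ {5, 6}
  x = 4: [0↦5, 1↦2, 2↦5, 3↦6, 4↦4, 5↦5, 6↦1]  zeros at y ∈ ∅
  x = 5: [0↦0, 1↦3, 2↦2, 3↦3, 4↦5, 5↦0, 6↦1]  zeros at y ∈ {0, 5}
  x = 6: [0↦2, 1↦6, 2↦3, 3↦6, 4↦0, 5↦5, 6↦6]  zeros at y ∈ {4}
Collecting zeros: affine points = {(0, 2), (0, 3), (1, 1), (2, 5), (3, 5), (3, 6), (5, 0), (5, 5), (6, 4)}.
Total count |C(F_7)_aff| = 9.


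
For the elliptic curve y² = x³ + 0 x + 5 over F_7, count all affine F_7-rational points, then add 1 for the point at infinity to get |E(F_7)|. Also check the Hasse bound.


Affine points = {(3, 2), (3, 5), (5, 2), (5, 5), (6, 2), (6, 5)}; affine count = 6; |E(F_7)| = 7.

Discriminant check: Δ ∝ 4a³ + 27b² = 4·0³ + 27·5² = 4·0 + 27·25 ≡ 3 (mod 7). Nonzero ⇒ E is nonsingular.
For each x ∈ F_7, compute rhs = x³ + 0·x + 5 mod 7, then count y ∈ F_7 with y² ≡ rhs.
  x = 0: rhs = 5, matching y values: none (0 points).
  x = 1: rhs = 6, matching y values: none (0 points).
  x = 2: rhs = 6, matching y values: none (0 points).
  x = 3: rhs = 4, matching y values: 2, 5 (2 points).
  x = 4: rhs = 6, matching y values: none (0 points).
  x = 5: rhs = 4, matching y values: 2, 5 (2 points).
  x = 6: rhs = 4, matching y values: 2, 5 (2 points).
Total affine count: 6.
Full point count |E(F_7)| = 6 + 1 = 7.
Hasse bound: |7 − (7+1)| = |-1| = 1 ≤ 2√7 ≈ 5.2915 ✓.


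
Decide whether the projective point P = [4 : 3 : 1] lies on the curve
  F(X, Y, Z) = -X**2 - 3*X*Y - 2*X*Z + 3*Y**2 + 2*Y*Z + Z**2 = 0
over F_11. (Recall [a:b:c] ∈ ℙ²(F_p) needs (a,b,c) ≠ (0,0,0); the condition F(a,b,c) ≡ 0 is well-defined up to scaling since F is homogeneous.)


F(4,3,1) ≡ 7 (mod 11); P is NOT on the curve.

Evaluate F(4, 3, 1) term-by-term (mod 11).
  -X**2 ↦ -1·16·1·1 = -16
  -3*X*Y ↦ -3·4·3·1 = -36
  -2*X*Z ↦ -2·4·1·1 = -8
  3*Y**2 ↦ 3·1·9·1 = 27
  2*Y*Z ↦ 2·1·3·1 = 6
  Z**2 ↦ 1·1·1·1 = 1
Sum: F(4, 3, 1) = (-16) + (-36) + (-8) + (27) + (6) + (1) = -26.
Reducing mod 11: -26 ≡ 7 (mod 11).
Since F(a, b, c) ≡ 7 ≠ 0 (mod 11), P does NOT lie on the curve.


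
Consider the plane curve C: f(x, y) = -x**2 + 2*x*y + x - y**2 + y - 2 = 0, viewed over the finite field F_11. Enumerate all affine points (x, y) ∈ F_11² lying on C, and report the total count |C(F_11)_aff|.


Affine F_11-points: {(0, 5), (0, 7), (1, 1), (1, 2), (2, 1), (2, 4), (4, 2), (4, 7), (5, 0), (7, 0), (7, 4)}; count = 11.

For each of the 121 pairs (x, y) ∈ F_11², evaluate f(x, y) mod 11. Record the zeros.
  x = 0: [0↦9, 1↦9, 2↦7, 3↦3, 4↦8, 5↦0, 6↦1, 7↦0, 8↦8, 9↦3, 10↦7]  zeros at y ∈ {5, 7}
  x = 1: [0↦9, 1↦0, 2↦0, 3↦9, 4↦5, 5↦10, 6↦2, 7↦3, 8↦2, 9↦10, 10↦5]  zeros at y ∈ {1, 2}
  x = 2: [0↦7, 1↦0, 2↦2, 3↦2, 4↦0, 5↦7, 6↦1, 7↦4, 8↦5, 9↦4, 10↦1]  zeros at y ∈ {1, 4}
  x = 3: [0↦3, 1↦9, 2↦2, 3↦4, 4↦4, 5↦2, 6↦9, 7↦3, 8↦6, 9↦7, 10↦6]  zeros at y ∈ ∅
  x = 4: [0↦8, 1↦5, 2↦0, 3↦4, 4↦6, 5↦6, 6↦4, 7↦0, 8↦5, 9↦8, 10↦9]  zeros at y ∈ {2, 7}
  x = 5: [0↦0, 1↦10, 2↦7, 3↦2, 4↦6, 5↦8, 6↦8, 7↦6, 8↦2, 9↦7, 10↦10]  zeros at y ∈ {0}
  x = 6: [0↦1, 1↦2, 2↦1, 3↦9, 4↦4, 5↦8, 6↦10, 7↦10, 8↦8, 9↦4, 10↦9]  zeros at y ∈ ∅
  x = 7: [0↦0, 1↦3, 2↦4, 3↦3, 4↦0, 5↦6, 6↦10, 7↦1, 8↦1, 9↦10, 10↦6]  zeros at y ∈ {0, 4}
  x = 8: [0↦8, 1↦2, 2↦5, 3↦6, 4↦5, 5↦2, 6↦8, 7↦1, 8↦3, 9↦3, 10↦1]  zeros at y ∈ ∅
  x = 9: [0↦3, 1↦10, 2↦4, 3↦7, 4↦8, 5↦7, 6↦4, 7↦10, 8↦3, 9↦5, 10↦5]  zeros at y ∈ ∅
  x = 10: [0↦7, 1↦5, 2↦1, 3↦6, 4↦9, 5↦10, 6↦9, 7↦6, 8↦1, 9↦5, 10↦7]  zeros at y ∈ ∅
Collecting zeros: affine points = {(0, 5), (0, 7), (1, 1), (1, 2), (2, 1), (2, 4), (4, 2), (4, 7), (5, 0), (7, 0), (7, 4)}.
Total count |C(F_11)_aff| = 11.


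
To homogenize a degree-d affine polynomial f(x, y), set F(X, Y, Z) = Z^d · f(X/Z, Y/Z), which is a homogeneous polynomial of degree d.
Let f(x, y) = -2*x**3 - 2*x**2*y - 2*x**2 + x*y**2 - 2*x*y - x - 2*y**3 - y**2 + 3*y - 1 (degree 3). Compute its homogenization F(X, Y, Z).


F(X, Y, Z) = -2*X**3 - 2*X**2*Y - 2*X**2*Z + X*Y**2 - 2*X*Y*Z - X*Z**2 - 2*Y**3 - Y**2*Z + 3*Y*Z**2 - Z**3

deg(f) = 3.
Substitute x = X/Z, y = Y/Z into f, then multiply by Z^3.
  monomial -2·x^3·y^0 ↦ -2·X^3·Y^0·Z^0.
  monomial -2·x^2·y^1 ↦ -2·X^2·Y^1·Z^0.
  monomial -2·x^2·y^0 ↦ -2·X^2·Y^0·Z^1.
  monomial 1·x^1·y^2 ↦ 1·X^1·Y^2·Z^0.
  monomial -2·x^1·y^1 ↦ -2·X^1·Y^1·Z^1.
  monomial -1·x^1·y^0 ↦ -1·X^1·Y^0·Z^2.
  monomial -2·x^0·y^3 ↦ -2·X^0·Y^3·Z^0.
  monomial -1·x^0·y^2 ↦ -1·X^0·Y^2·Z^1.
  monomial 3·x^0·y^1 ↦ 3·X^0·Y^1·Z^2.
  monomial -1·x^0·y^0 ↦ -1·X^0·Y^0·Z^3.
Collecting: F(X, Y, Z) = -2*X**3 - 2*X**2*Y - 2*X**2*Z + X*Y**2 - 2*X*Y*Z - X*Z**2 - 2*Y**3 - Y**2*Z + 3*Y*Z**2 - Z**3.


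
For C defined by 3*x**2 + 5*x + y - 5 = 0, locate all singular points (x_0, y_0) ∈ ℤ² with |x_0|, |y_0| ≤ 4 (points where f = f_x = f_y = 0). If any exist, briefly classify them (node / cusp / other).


No singular points in the scanned grid; C is smooth there.

Compute partial derivatives:
  f_x = 6*x + 5.
  f_y = 1.
f_y = 1 is a nonzero constant, so f_y never vanishes: no point (x, y) can satisfy f = f_x = f_y = 0. In particular no (x, y) ∈ {−4, ..., 4}² is singular; the curve is smooth.


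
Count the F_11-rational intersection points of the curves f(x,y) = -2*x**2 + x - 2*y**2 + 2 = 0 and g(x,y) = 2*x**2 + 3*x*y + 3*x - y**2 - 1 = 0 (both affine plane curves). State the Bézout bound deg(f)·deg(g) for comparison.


Common zeros: {(2, 3)}; count = 1; Bézout bound = 4.

deg(f) = 2, deg(g) = 2, so Bézout bound = 4.
Scan x ∈ F_11. For each x, list the y ∈ F_11 with f(x, y) ≡ 0 and those with g(x, y) ≡ 0 (mod 11); the common zeros in that column are the intersection.
  x = 0: f ≡ 0 at y ∈ {1, 10}; g ≡ 0 at y ∈ ∅; common: ∅.
  x = 1: f ≡ 0 at y ∈ ∅; g ≡ 0 at y ∈ {4, 10}; common: ∅.
  x = 2: f ≡ 0 at y ∈ {3, 8}; g ≡ 0 at y ∈ {3}; common: {3}.
  x = 3: f ≡ 0 at y ∈ ∅; g ≡ 0 at y ∈ {3, 6}; common: ∅.
  x = 4: f ≡ 0 at y ∈ {3, 8}; g ≡ 0 at y ∈ ∅; common: ∅.
  x = 5: f ≡ 0 at y ∈ ∅; g ≡ 0 at y ∈ ∅; common: ∅.
  x = 6: f ≡ 0 at y ∈ {1, 10}; g ≡ 0 at y ∈ {2, 5}; common: ∅.
  x = 7: f ≡ 0 at y ∈ {4, 7}; g ≡ 0 at y ∈ {5}; common: ∅.
  x = 8: f ≡ 0 at y ∈ ∅; g ≡ 0 at y ∈ {4, 9}; common: ∅.
  x = 9: f ≡ 0 at y ∈ ∅; g ≡ 0 at y ∈ ∅; common: ∅.
  x = 10: f ≡ 0 at y ∈ {4, 7}; g ≡ 0 at y ∈ {9, 10}; common: ∅.
Collecting: common zeros = {(2, 3)}, so the count is 1.
Comparison with the Bézout bound: 1 ≤ 4 = deg(f)·deg(g), as expected for curves with no common component (the affine F_11-count falls short of the bound because intersections may lie at infinity, over extension fields, or carry multiplicity).
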